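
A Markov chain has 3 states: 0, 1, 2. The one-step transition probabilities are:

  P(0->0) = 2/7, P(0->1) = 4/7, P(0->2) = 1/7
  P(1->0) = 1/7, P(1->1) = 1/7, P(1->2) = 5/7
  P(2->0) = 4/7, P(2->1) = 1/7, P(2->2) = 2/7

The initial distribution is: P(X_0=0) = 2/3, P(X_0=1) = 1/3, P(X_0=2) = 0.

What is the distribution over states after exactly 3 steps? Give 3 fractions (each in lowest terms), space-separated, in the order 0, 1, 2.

Propagating the distribution step by step (d_{t+1} = d_t * P):
d_0 = (0=2/3, 1=1/3, 2=0)
  d_1[0] = 2/3*2/7 + 1/3*1/7 + 0*4/7 = 5/21
  d_1[1] = 2/3*4/7 + 1/3*1/7 + 0*1/7 = 3/7
  d_1[2] = 2/3*1/7 + 1/3*5/7 + 0*2/7 = 1/3
d_1 = (0=5/21, 1=3/7, 2=1/3)
  d_2[0] = 5/21*2/7 + 3/7*1/7 + 1/3*4/7 = 47/147
  d_2[1] = 5/21*4/7 + 3/7*1/7 + 1/3*1/7 = 12/49
  d_2[2] = 5/21*1/7 + 3/7*5/7 + 1/3*2/7 = 64/147
d_2 = (0=47/147, 1=12/49, 2=64/147)
  d_3[0] = 47/147*2/7 + 12/49*1/7 + 64/147*4/7 = 386/1029
  d_3[1] = 47/147*4/7 + 12/49*1/7 + 64/147*1/7 = 96/343
  d_3[2] = 47/147*1/7 + 12/49*5/7 + 64/147*2/7 = 355/1029
d_3 = (0=386/1029, 1=96/343, 2=355/1029)

Answer: 386/1029 96/343 355/1029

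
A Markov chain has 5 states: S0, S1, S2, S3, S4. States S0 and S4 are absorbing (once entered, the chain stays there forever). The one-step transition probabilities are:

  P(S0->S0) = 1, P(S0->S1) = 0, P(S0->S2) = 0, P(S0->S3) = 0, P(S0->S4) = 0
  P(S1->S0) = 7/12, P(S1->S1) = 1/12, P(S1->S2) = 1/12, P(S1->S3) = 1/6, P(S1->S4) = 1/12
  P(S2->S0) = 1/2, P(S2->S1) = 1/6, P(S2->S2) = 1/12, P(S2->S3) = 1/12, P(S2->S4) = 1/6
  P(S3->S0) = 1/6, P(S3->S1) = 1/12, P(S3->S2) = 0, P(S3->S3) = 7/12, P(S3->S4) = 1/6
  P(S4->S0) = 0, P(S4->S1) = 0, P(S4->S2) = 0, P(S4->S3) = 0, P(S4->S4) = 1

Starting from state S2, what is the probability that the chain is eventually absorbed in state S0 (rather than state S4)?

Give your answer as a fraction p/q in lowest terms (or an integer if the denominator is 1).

Answer: 425/572

Derivation:
Let a_i = P(absorbed in S0 | start in state i).
Boundary conditions: a_S0 = 1, a_S4 = 0.
For each transient state i, a_i = sum_j P(i->j) * a_j:
  a_S1 = 7/12*a_S0 + 1/12*a_S1 + 1/12*a_S2 + 1/6*a_S3 + 1/12*a_S4
  a_S2 = 1/2*a_S0 + 1/6*a_S1 + 1/12*a_S2 + 1/12*a_S3 + 1/6*a_S4
  a_S3 = 1/6*a_S0 + 1/12*a_S1 + 0*a_S2 + 7/12*a_S3 + 1/6*a_S4

Substituting a_S0 = 1 and a_S4 = 0, rearrange to (I - Q) a = r where r[i] = P(i -> S0):
  [11/12, -1/12, -1/6] . (a_S1, a_S2, a_S3) = 7/12
  [-1/6, 11/12, -1/12] . (a_S1, a_S2, a_S3) = 1/2
  [-1/12, 0, 5/12] . (a_S1, a_S2, a_S3) = 1/6

Solving yields:
  a_S1 = 461/572
  a_S2 = 425/572
  a_S3 = 321/572

Starting state is S2, so the absorption probability is a_S2 = 425/572.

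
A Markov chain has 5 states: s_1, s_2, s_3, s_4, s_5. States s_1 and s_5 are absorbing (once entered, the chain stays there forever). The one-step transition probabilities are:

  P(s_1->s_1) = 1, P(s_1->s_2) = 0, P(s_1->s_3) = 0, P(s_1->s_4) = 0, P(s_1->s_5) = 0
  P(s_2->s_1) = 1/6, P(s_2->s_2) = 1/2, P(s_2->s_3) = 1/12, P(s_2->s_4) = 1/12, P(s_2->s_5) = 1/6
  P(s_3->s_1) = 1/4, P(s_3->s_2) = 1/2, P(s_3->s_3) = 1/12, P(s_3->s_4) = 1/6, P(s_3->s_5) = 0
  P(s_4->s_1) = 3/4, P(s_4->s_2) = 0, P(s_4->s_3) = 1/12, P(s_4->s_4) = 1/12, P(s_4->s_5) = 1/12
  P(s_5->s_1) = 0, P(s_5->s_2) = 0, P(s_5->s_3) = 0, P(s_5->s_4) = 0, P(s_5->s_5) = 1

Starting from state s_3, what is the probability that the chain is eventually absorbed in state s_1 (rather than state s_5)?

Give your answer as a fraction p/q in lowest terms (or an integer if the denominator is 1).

Let a_i = P(absorbed in s_1 | start in state i).
Boundary conditions: a_s_1 = 1, a_s_5 = 0.
For each transient state i, a_i = sum_j P(i->j) * a_j:
  a_s_2 = 1/6*a_s_1 + 1/2*a_s_2 + 1/12*a_s_3 + 1/12*a_s_4 + 1/6*a_s_5
  a_s_3 = 1/4*a_s_1 + 1/2*a_s_2 + 1/12*a_s_3 + 1/6*a_s_4 + 0*a_s_5
  a_s_4 = 3/4*a_s_1 + 0*a_s_2 + 1/12*a_s_3 + 1/12*a_s_4 + 1/12*a_s_5

Substituting a_s_1 = 1 and a_s_5 = 0, rearrange to (I - Q) a = r where r[i] = P(i -> s_1):
  [1/2, -1/12, -1/12] . (a_s_2, a_s_3, a_s_4) = 1/6
  [-1/2, 11/12, -1/6] . (a_s_2, a_s_3, a_s_4) = 1/4
  [0, -1/12, 11/12] . (a_s_2, a_s_3, a_s_4) = 3/4

Solving yields:
  a_s_2 = 391/642
  a_s_3 = 82/107
  a_s_4 = 95/107

Starting state is s_3, so the absorption probability is a_s_3 = 82/107.

Answer: 82/107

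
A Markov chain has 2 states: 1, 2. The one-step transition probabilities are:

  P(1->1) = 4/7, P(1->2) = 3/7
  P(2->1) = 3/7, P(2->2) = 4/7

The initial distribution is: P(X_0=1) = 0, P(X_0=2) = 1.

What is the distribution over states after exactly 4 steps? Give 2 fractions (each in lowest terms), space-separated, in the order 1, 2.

Answer: 1200/2401 1201/2401

Derivation:
Propagating the distribution step by step (d_{t+1} = d_t * P):
d_0 = (1=0, 2=1)
  d_1[1] = 0*4/7 + 1*3/7 = 3/7
  d_1[2] = 0*3/7 + 1*4/7 = 4/7
d_1 = (1=3/7, 2=4/7)
  d_2[1] = 3/7*4/7 + 4/7*3/7 = 24/49
  d_2[2] = 3/7*3/7 + 4/7*4/7 = 25/49
d_2 = (1=24/49, 2=25/49)
  d_3[1] = 24/49*4/7 + 25/49*3/7 = 171/343
  d_3[2] = 24/49*3/7 + 25/49*4/7 = 172/343
d_3 = (1=171/343, 2=172/343)
  d_4[1] = 171/343*4/7 + 172/343*3/7 = 1200/2401
  d_4[2] = 171/343*3/7 + 172/343*4/7 = 1201/2401
d_4 = (1=1200/2401, 2=1201/2401)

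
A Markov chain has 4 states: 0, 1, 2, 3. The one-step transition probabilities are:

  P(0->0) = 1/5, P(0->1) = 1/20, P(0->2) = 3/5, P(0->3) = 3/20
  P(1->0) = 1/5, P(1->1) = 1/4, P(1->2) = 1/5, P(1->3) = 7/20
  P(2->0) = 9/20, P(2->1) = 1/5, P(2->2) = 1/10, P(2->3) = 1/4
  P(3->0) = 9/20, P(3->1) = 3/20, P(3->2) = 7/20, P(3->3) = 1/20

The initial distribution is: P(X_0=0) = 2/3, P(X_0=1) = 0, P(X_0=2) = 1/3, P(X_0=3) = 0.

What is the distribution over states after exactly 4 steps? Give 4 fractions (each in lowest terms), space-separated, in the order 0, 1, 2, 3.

Answer: 3197/9600 5969/40000 15541/48000 11639/60000

Derivation:
Propagating the distribution step by step (d_{t+1} = d_t * P):
d_0 = (0=2/3, 1=0, 2=1/3, 3=0)
  d_1[0] = 2/3*1/5 + 0*1/5 + 1/3*9/20 + 0*9/20 = 17/60
  d_1[1] = 2/3*1/20 + 0*1/4 + 1/3*1/5 + 0*3/20 = 1/10
  d_1[2] = 2/3*3/5 + 0*1/5 + 1/3*1/10 + 0*7/20 = 13/30
  d_1[3] = 2/3*3/20 + 0*7/20 + 1/3*1/4 + 0*1/20 = 11/60
d_1 = (0=17/60, 1=1/10, 2=13/30, 3=11/60)
  d_2[0] = 17/60*1/5 + 1/10*1/5 + 13/30*9/20 + 11/60*9/20 = 17/48
  d_2[1] = 17/60*1/20 + 1/10*1/4 + 13/30*1/5 + 11/60*3/20 = 23/150
  d_2[2] = 17/60*3/5 + 1/10*1/5 + 13/30*1/10 + 11/60*7/20 = 119/400
  d_2[3] = 17/60*3/20 + 1/10*7/20 + 13/30*1/4 + 11/60*1/20 = 39/200
d_2 = (0=17/48, 1=23/150, 2=119/400, 3=39/200)
  d_3[0] = 17/48*1/5 + 23/150*1/5 + 119/400*9/20 + 39/200*9/20 = 517/1600
  d_3[1] = 17/48*1/20 + 23/150*1/4 + 119/400*1/5 + 39/200*3/20 = 139/960
  d_3[2] = 17/48*3/5 + 23/150*1/5 + 119/400*1/10 + 39/200*7/20 = 2047/6000
  d_3[3] = 17/48*3/20 + 23/150*7/20 + 119/400*1/4 + 39/200*1/20 = 2291/12000
d_3 = (0=517/1600, 1=139/960, 2=2047/6000, 3=2291/12000)
  d_4[0] = 517/1600*1/5 + 139/960*1/5 + 2047/6000*9/20 + 2291/12000*9/20 = 3197/9600
  d_4[1] = 517/1600*1/20 + 139/960*1/4 + 2047/6000*1/5 + 2291/12000*3/20 = 5969/40000
  d_4[2] = 517/1600*3/5 + 139/960*1/5 + 2047/6000*1/10 + 2291/12000*7/20 = 15541/48000
  d_4[3] = 517/1600*3/20 + 139/960*7/20 + 2047/6000*1/4 + 2291/12000*1/20 = 11639/60000
d_4 = (0=3197/9600, 1=5969/40000, 2=15541/48000, 3=11639/60000)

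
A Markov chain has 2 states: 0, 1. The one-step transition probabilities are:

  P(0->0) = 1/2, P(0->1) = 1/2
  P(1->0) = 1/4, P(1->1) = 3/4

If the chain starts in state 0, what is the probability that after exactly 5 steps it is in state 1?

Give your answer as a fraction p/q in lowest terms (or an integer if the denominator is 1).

Answer: 341/512

Derivation:
Computing P^5 by repeated multiplication:
P^1 =
  0: [1/2, 1/2]
  1: [1/4, 3/4]
P^2 =
  0: [3/8, 5/8]
  1: [5/16, 11/16]
P^3 =
  0: [11/32, 21/32]
  1: [21/64, 43/64]
P^4 =
  0: [43/128, 85/128]
  1: [85/256, 171/256]
P^5 =
  0: [171/512, 341/512]
  1: [341/1024, 683/1024]

(P^5)[0 -> 1] = 341/512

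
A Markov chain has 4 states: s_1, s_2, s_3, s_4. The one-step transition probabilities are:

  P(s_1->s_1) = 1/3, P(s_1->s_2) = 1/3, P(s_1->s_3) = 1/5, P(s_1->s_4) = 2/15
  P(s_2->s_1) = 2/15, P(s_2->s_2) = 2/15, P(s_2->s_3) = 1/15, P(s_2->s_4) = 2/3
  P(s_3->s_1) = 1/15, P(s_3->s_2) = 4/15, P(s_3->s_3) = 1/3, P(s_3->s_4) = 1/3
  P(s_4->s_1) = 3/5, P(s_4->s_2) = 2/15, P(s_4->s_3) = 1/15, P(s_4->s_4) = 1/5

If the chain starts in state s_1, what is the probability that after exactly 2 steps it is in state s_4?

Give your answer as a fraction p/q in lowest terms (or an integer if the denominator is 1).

Computing P^2 by repeated multiplication:
P^1 =
  s_1: [1/3, 1/3, 1/5, 2/15]
  s_2: [2/15, 2/15, 1/15, 2/3]
  s_3: [1/15, 4/15, 1/3, 1/3]
  s_4: [3/5, 2/15, 1/15, 1/5]
P^2 =
  s_1: [56/225, 17/75, 37/225, 9/25]
  s_2: [7/15, 38/225, 23/225, 59/225]
  s_3: [7/25, 43/225, 37/225, 82/225]
  s_4: [77/225, 59/225, 37/225, 52/225]

(P^2)[s_1 -> s_4] = 9/25

Answer: 9/25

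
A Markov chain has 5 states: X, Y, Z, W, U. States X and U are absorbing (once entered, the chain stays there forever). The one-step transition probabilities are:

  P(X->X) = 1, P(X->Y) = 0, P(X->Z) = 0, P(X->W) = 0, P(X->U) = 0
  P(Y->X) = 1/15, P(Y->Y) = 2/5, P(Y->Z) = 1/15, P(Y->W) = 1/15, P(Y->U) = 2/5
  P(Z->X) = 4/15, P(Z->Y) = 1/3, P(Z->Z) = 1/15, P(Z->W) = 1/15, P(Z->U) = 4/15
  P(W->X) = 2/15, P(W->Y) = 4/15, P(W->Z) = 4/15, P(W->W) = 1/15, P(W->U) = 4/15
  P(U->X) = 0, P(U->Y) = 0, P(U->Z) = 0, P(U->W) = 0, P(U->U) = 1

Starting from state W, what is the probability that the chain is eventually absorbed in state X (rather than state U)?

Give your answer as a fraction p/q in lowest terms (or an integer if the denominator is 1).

Answer: 239/789

Derivation:
Let a_i = P(absorbed in X | start in state i).
Boundary conditions: a_X = 1, a_U = 0.
For each transient state i, a_i = sum_j P(i->j) * a_j:
  a_Y = 1/15*a_X + 2/5*a_Y + 1/15*a_Z + 1/15*a_W + 2/5*a_U
  a_Z = 4/15*a_X + 1/3*a_Y + 1/15*a_Z + 1/15*a_W + 4/15*a_U
  a_W = 2/15*a_X + 4/15*a_Y + 4/15*a_Z + 1/15*a_W + 4/15*a_U

Substituting a_X = 1 and a_U = 0, rearrange to (I - Q) a = r where r[i] = P(i -> X):
  [3/5, -1/15, -1/15] . (a_Y, a_Z, a_W) = 1/15
  [-1/3, 14/15, -1/15] . (a_Y, a_Z, a_W) = 4/15
  [-4/15, -4/15, 14/15] . (a_Y, a_Z, a_W) = 2/15

Solving yields:
  a_Y = 49/263
  a_Z = 295/789
  a_W = 239/789

Starting state is W, so the absorption probability is a_W = 239/789.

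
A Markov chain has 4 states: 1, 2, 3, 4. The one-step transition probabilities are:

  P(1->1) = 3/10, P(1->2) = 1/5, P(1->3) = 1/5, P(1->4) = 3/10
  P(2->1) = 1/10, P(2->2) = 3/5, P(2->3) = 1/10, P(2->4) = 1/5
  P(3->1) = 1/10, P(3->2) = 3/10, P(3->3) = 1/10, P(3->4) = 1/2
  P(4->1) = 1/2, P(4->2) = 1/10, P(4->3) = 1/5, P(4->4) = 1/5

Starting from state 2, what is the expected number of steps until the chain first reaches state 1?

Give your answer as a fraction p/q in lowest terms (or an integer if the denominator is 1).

Let h_i = expected steps to first reach 1 from state i.
Boundary: h_1 = 0.
First-step equations for the other states:
  h_2 = 1 + 1/10*h_1 + 3/5*h_2 + 1/10*h_3 + 1/5*h_4
  h_3 = 1 + 1/10*h_1 + 3/10*h_2 + 1/10*h_3 + 1/2*h_4
  h_4 = 1 + 1/2*h_1 + 1/10*h_2 + 1/5*h_3 + 1/5*h_4

Substituting h_1 = 0 and rearranging gives the linear system (I - Q) h = 1:
  [2/5, -1/10, -1/5] . (h_2, h_3, h_4) = 1
  [-3/10, 9/10, -1/2] . (h_2, h_3, h_4) = 1
  [-1/10, -1/5, 4/5] . (h_2, h_3, h_4) = 1

Solving yields:
  h_2 = 970/189
  h_3 = 850/189
  h_4 = 190/63

Starting state is 2, so the expected hitting time is h_2 = 970/189.

Answer: 970/189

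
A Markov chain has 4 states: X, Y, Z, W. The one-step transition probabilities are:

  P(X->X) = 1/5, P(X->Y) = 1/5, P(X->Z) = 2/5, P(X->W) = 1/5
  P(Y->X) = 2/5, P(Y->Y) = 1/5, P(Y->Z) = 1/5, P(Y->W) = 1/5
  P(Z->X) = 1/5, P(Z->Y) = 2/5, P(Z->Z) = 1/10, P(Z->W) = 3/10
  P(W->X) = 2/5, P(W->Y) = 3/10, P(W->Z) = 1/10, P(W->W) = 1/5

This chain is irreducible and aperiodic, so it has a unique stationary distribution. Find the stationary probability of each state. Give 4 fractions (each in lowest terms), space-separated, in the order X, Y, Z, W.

The stationary distribution satisfies pi = pi * P, i.e.:
  pi_X = 1/5*pi_X + 2/5*pi_Y + 1/5*pi_Z + 2/5*pi_W
  pi_Y = 1/5*pi_X + 1/5*pi_Y + 2/5*pi_Z + 3/10*pi_W
  pi_Z = 2/5*pi_X + 1/5*pi_Y + 1/10*pi_Z + 1/10*pi_W
  pi_W = 1/5*pi_X + 1/5*pi_Y + 3/10*pi_Z + 1/5*pi_W
with normalization: pi_X + pi_Y + pi_Z + pi_W = 1.

Using the first 3 balance equations plus normalization, the linear system A*pi = b is:
  [-4/5, 2/5, 1/5, 2/5] . pi = 0
  [1/5, -4/5, 2/5, 3/10] . pi = 0
  [2/5, 1/5, -9/10, 1/10] . pi = 0
  [1, 1, 1, 1] . pi = 1

Solving yields:
  pi_X = 102/343
  pi_Y = 13/49
  pi_Z = 74/343
  pi_W = 76/343

Verification (pi * P):
  102/343*1/5 + 13/49*2/5 + 74/343*1/5 + 76/343*2/5 = 102/343 = pi_X  (ok)
  102/343*1/5 + 13/49*1/5 + 74/343*2/5 + 76/343*3/10 = 13/49 = pi_Y  (ok)
  102/343*2/5 + 13/49*1/5 + 74/343*1/10 + 76/343*1/10 = 74/343 = pi_Z  (ok)
  102/343*1/5 + 13/49*1/5 + 74/343*3/10 + 76/343*1/5 = 76/343 = pi_W  (ok)

Answer: 102/343 13/49 74/343 76/343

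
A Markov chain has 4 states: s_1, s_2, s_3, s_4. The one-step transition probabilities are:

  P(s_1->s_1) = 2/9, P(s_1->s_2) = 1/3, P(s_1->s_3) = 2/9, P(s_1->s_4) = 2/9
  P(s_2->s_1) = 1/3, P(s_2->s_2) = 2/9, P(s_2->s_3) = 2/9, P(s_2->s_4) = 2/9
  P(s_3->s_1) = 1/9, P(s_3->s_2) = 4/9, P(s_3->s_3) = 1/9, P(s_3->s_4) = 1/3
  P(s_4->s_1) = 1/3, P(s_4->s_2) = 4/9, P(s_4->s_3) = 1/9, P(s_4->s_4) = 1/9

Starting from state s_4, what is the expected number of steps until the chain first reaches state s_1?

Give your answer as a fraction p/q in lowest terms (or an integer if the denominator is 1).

Let h_i = expected steps to first reach s_1 from state i.
Boundary: h_s_1 = 0.
First-step equations for the other states:
  h_s_2 = 1 + 1/3*h_s_1 + 2/9*h_s_2 + 2/9*h_s_3 + 2/9*h_s_4
  h_s_3 = 1 + 1/9*h_s_1 + 4/9*h_s_2 + 1/9*h_s_3 + 1/3*h_s_4
  h_s_4 = 1 + 1/3*h_s_1 + 4/9*h_s_2 + 1/9*h_s_3 + 1/9*h_s_4

Substituting h_s_1 = 0 and rearranging gives the linear system (I - Q) h = 1:
  [7/9, -2/9, -2/9] . (h_s_2, h_s_3, h_s_4) = 1
  [-4/9, 8/9, -1/3] . (h_s_2, h_s_3, h_s_4) = 1
  [-4/9, -1/9, 8/9] . (h_s_2, h_s_3, h_s_4) = 1

Solving yields:
  h_s_2 = 303/89
  h_s_3 = 363/89
  h_s_4 = 297/89

Starting state is s_4, so the expected hitting time is h_s_4 = 297/89.

Answer: 297/89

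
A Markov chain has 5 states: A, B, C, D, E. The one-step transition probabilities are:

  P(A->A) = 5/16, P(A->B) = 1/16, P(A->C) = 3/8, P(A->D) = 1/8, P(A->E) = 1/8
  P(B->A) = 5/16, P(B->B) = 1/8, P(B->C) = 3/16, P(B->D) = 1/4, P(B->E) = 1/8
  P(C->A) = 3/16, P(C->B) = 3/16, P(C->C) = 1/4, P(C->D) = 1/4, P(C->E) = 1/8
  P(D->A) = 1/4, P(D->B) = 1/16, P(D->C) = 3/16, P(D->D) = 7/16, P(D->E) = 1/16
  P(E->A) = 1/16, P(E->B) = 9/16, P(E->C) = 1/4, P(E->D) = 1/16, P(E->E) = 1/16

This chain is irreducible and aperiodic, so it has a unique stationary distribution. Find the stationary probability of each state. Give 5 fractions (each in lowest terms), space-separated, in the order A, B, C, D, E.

The stationary distribution satisfies pi = pi * P, i.e.:
  pi_A = 5/16*pi_A + 5/16*pi_B + 3/16*pi_C + 1/4*pi_D + 1/16*pi_E
  pi_B = 1/16*pi_A + 1/8*pi_B + 3/16*pi_C + 1/16*pi_D + 9/16*pi_E
  pi_C = 3/8*pi_A + 3/16*pi_B + 1/4*pi_C + 3/16*pi_D + 1/4*pi_E
  pi_D = 1/8*pi_A + 1/4*pi_B + 1/4*pi_C + 7/16*pi_D + 1/16*pi_E
  pi_E = 1/8*pi_A + 1/8*pi_B + 1/8*pi_C + 1/16*pi_D + 1/16*pi_E
with normalization: pi_A + pi_B + pi_C + pi_D + pi_E = 1.

Using the first 4 balance equations plus normalization, the linear system A*pi = b is:
  [-11/16, 5/16, 3/16, 1/4, 1/16] . pi = 0
  [1/16, -7/8, 3/16, 1/16, 9/16] . pi = 0
  [3/8, 3/16, -3/4, 3/16, 1/4] . pi = 0
  [1/8, 1/4, 1/4, -9/16, 1/16] . pi = 0
  [1, 1, 1, 1, 1] . pi = 1

Solving yields:
  pi_A = 6374/26621
  pi_B = 4143/26621
  pi_C = 6782/26621
  pi_D = 6577/26621
  pi_E = 2745/26621

Verification (pi * P):
  6374/26621*5/16 + 4143/26621*5/16 + 6782/26621*3/16 + 6577/26621*1/4 + 2745/26621*1/16 = 6374/26621 = pi_A  (ok)
  6374/26621*1/16 + 4143/26621*1/8 + 6782/26621*3/16 + 6577/26621*1/16 + 2745/26621*9/16 = 4143/26621 = pi_B  (ok)
  6374/26621*3/8 + 4143/26621*3/16 + 6782/26621*1/4 + 6577/26621*3/16 + 2745/26621*1/4 = 6782/26621 = pi_C  (ok)
  6374/26621*1/8 + 4143/26621*1/4 + 6782/26621*1/4 + 6577/26621*7/16 + 2745/26621*1/16 = 6577/26621 = pi_D  (ok)
  6374/26621*1/8 + 4143/26621*1/8 + 6782/26621*1/8 + 6577/26621*1/16 + 2745/26621*1/16 = 2745/26621 = pi_E  (ok)

Answer: 6374/26621 4143/26621 6782/26621 6577/26621 2745/26621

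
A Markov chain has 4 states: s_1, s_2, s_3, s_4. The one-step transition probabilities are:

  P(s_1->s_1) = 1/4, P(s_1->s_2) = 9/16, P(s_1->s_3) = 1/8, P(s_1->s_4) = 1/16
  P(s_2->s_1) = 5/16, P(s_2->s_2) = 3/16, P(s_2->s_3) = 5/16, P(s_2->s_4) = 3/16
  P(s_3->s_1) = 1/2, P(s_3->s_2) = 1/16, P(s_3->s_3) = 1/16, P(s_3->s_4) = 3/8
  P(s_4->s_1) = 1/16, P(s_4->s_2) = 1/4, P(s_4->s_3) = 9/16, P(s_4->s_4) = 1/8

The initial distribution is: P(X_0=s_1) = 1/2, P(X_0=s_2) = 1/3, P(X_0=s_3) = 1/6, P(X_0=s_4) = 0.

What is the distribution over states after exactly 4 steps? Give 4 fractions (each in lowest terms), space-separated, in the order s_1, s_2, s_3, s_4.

Answer: 19129/65536 27635/98304 95785/393216 24039/131072

Derivation:
Propagating the distribution step by step (d_{t+1} = d_t * P):
d_0 = (s_1=1/2, s_2=1/3, s_3=1/6, s_4=0)
  d_1[s_1] = 1/2*1/4 + 1/3*5/16 + 1/6*1/2 + 0*1/16 = 5/16
  d_1[s_2] = 1/2*9/16 + 1/3*3/16 + 1/6*1/16 + 0*1/4 = 17/48
  d_1[s_3] = 1/2*1/8 + 1/3*5/16 + 1/6*1/16 + 0*9/16 = 17/96
  d_1[s_4] = 1/2*1/16 + 1/3*3/16 + 1/6*3/8 + 0*1/8 = 5/32
d_1 = (s_1=5/16, s_2=17/48, s_3=17/96, s_4=5/32)
  d_2[s_1] = 5/16*1/4 + 17/48*5/16 + 17/96*1/2 + 5/32*1/16 = 147/512
  d_2[s_2] = 5/16*9/16 + 17/48*3/16 + 17/96*1/16 + 5/32*1/4 = 449/1536
  d_2[s_3] = 5/16*1/8 + 17/48*5/16 + 17/96*1/16 + 5/32*9/16 = 191/768
  d_2[s_4] = 5/16*1/16 + 17/48*3/16 + 17/96*3/8 + 5/32*1/8 = 11/64
d_2 = (s_1=147/512, s_2=449/1536, s_3=191/768, s_4=11/64)
  d_3[s_1] = 147/512*1/4 + 449/1536*5/16 + 191/768*1/2 + 11/64*1/16 = 2443/8192
  d_3[s_2] = 147/512*9/16 + 449/1536*3/16 + 191/768*1/16 + 11/64*1/4 = 3377/12288
  d_3[s_3] = 147/512*1/8 + 449/1536*5/16 + 191/768*1/16 + 11/64*9/16 = 5885/24576
  d_3[s_4] = 147/512*1/16 + 449/1536*3/16 + 191/768*3/8 + 11/64*1/8 = 3/16
d_3 = (s_1=2443/8192, s_2=3377/12288, s_3=5885/24576, s_4=3/16)
  d_4[s_1] = 2443/8192*1/4 + 3377/12288*5/16 + 5885/24576*1/2 + 3/16*1/16 = 19129/65536
  d_4[s_2] = 2443/8192*9/16 + 3377/12288*3/16 + 5885/24576*1/16 + 3/16*1/4 = 27635/98304
  d_4[s_3] = 2443/8192*1/8 + 3377/12288*5/16 + 5885/24576*1/16 + 3/16*9/16 = 95785/393216
  d_4[s_4] = 2443/8192*1/16 + 3377/12288*3/16 + 5885/24576*3/8 + 3/16*1/8 = 24039/131072
d_4 = (s_1=19129/65536, s_2=27635/98304, s_3=95785/393216, s_4=24039/131072)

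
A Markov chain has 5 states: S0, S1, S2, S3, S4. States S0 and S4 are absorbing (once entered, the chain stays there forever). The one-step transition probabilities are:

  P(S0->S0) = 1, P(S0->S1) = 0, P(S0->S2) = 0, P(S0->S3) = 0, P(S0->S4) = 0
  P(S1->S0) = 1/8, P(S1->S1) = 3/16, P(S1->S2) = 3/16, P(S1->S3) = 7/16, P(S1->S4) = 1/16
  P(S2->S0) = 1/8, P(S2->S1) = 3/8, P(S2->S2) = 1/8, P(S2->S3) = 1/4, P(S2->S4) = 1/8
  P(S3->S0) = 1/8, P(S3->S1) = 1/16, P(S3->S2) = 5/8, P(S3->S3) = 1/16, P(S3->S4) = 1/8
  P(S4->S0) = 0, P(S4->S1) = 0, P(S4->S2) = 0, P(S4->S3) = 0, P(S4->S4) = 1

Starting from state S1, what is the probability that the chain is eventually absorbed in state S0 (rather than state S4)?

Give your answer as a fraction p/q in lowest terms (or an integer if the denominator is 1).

Answer: 79/141

Derivation:
Let a_i = P(absorbed in S0 | start in state i).
Boundary conditions: a_S0 = 1, a_S4 = 0.
For each transient state i, a_i = sum_j P(i->j) * a_j:
  a_S1 = 1/8*a_S0 + 3/16*a_S1 + 3/16*a_S2 + 7/16*a_S3 + 1/16*a_S4
  a_S2 = 1/8*a_S0 + 3/8*a_S1 + 1/8*a_S2 + 1/4*a_S3 + 1/8*a_S4
  a_S3 = 1/8*a_S0 + 1/16*a_S1 + 5/8*a_S2 + 1/16*a_S3 + 1/8*a_S4

Substituting a_S0 = 1 and a_S4 = 0, rearrange to (I - Q) a = r where r[i] = P(i -> S0):
  [13/16, -3/16, -7/16] . (a_S1, a_S2, a_S3) = 1/8
  [-3/8, 7/8, -1/4] . (a_S1, a_S2, a_S3) = 1/8
  [-1/16, -5/8, 15/16] . (a_S1, a_S2, a_S3) = 1/8

Solving yields:
  a_S1 = 79/141
  a_S2 = 8/15
  a_S3 = 371/705

Starting state is S1, so the absorption probability is a_S1 = 79/141.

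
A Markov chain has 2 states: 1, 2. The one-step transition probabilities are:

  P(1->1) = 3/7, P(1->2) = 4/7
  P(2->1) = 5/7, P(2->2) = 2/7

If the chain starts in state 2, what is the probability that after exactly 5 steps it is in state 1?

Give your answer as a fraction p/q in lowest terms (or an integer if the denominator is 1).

Computing P^5 by repeated multiplication:
P^1 =
  1: [3/7, 4/7]
  2: [5/7, 2/7]
P^2 =
  1: [29/49, 20/49]
  2: [25/49, 24/49]
P^3 =
  1: [187/343, 156/343]
  2: [195/343, 148/343]
P^4 =
  1: [1341/2401, 1060/2401]
  2: [1325/2401, 1076/2401]
P^5 =
  1: [9323/16807, 7484/16807]
  2: [9355/16807, 7452/16807]

(P^5)[2 -> 1] = 9355/16807

Answer: 9355/16807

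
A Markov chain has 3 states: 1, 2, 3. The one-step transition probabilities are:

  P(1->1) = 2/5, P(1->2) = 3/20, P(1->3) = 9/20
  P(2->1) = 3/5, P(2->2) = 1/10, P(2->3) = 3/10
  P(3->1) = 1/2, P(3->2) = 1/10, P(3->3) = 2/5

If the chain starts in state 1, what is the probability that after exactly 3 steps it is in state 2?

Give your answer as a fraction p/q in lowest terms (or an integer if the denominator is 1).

Answer: 99/800

Derivation:
Computing P^3 by repeated multiplication:
P^1 =
  1: [2/5, 3/20, 9/20]
  2: [3/5, 1/10, 3/10]
  3: [1/2, 1/10, 2/5]
P^2 =
  1: [19/40, 3/25, 81/200]
  2: [9/20, 13/100, 21/50]
  3: [23/50, 1/8, 83/200]
P^3 =
  1: [929/2000, 99/800, 1647/4000]
  2: [117/250, 49/400, 819/2000]
  3: [933/2000, 123/1000, 821/2000]

(P^3)[1 -> 2] = 99/800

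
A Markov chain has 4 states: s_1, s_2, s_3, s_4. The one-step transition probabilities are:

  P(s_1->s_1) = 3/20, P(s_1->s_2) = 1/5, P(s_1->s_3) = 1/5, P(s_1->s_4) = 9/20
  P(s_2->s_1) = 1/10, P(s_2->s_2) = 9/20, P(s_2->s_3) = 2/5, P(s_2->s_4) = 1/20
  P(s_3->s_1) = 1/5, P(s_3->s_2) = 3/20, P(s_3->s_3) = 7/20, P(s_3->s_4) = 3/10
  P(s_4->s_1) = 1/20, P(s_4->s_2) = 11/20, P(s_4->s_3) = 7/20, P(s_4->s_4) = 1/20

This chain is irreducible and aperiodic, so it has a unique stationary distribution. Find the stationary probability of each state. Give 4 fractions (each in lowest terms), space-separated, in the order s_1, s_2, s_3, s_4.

Answer: 1107/8399 2788/8399 2913/8399 43/227

Derivation:
The stationary distribution satisfies pi = pi * P, i.e.:
  pi_s_1 = 3/20*pi_s_1 + 1/10*pi_s_2 + 1/5*pi_s_3 + 1/20*pi_s_4
  pi_s_2 = 1/5*pi_s_1 + 9/20*pi_s_2 + 3/20*pi_s_3 + 11/20*pi_s_4
  pi_s_3 = 1/5*pi_s_1 + 2/5*pi_s_2 + 7/20*pi_s_3 + 7/20*pi_s_4
  pi_s_4 = 9/20*pi_s_1 + 1/20*pi_s_2 + 3/10*pi_s_3 + 1/20*pi_s_4
with normalization: pi_s_1 + pi_s_2 + pi_s_3 + pi_s_4 = 1.

Using the first 3 balance equations plus normalization, the linear system A*pi = b is:
  [-17/20, 1/10, 1/5, 1/20] . pi = 0
  [1/5, -11/20, 3/20, 11/20] . pi = 0
  [1/5, 2/5, -13/20, 7/20] . pi = 0
  [1, 1, 1, 1] . pi = 1

Solving yields:
  pi_s_1 = 1107/8399
  pi_s_2 = 2788/8399
  pi_s_3 = 2913/8399
  pi_s_4 = 43/227

Verification (pi * P):
  1107/8399*3/20 + 2788/8399*1/10 + 2913/8399*1/5 + 43/227*1/20 = 1107/8399 = pi_s_1  (ok)
  1107/8399*1/5 + 2788/8399*9/20 + 2913/8399*3/20 + 43/227*11/20 = 2788/8399 = pi_s_2  (ok)
  1107/8399*1/5 + 2788/8399*2/5 + 2913/8399*7/20 + 43/227*7/20 = 2913/8399 = pi_s_3  (ok)
  1107/8399*9/20 + 2788/8399*1/20 + 2913/8399*3/10 + 43/227*1/20 = 43/227 = pi_s_4  (ok)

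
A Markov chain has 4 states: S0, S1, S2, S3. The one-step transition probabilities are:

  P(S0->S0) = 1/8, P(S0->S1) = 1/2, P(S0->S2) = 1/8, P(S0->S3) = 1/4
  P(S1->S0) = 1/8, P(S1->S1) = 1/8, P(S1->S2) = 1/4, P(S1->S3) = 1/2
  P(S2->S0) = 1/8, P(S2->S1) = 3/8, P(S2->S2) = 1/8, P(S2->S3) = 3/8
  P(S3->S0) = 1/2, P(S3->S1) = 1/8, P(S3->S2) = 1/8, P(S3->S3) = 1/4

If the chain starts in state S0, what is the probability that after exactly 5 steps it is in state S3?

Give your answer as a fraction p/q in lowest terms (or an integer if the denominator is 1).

Computing P^5 by repeated multiplication:
P^1 =
  S0: [1/8, 1/2, 1/8, 1/4]
  S1: [1/8, 1/8, 1/4, 1/2]
  S2: [1/8, 3/8, 1/8, 3/8]
  S3: [1/2, 1/8, 1/8, 1/4]
P^2 =
  S0: [7/32, 13/64, 3/16, 25/64]
  S1: [5/16, 15/64, 9/64, 5/16]
  S2: [17/64, 13/64, 11/64, 23/64]
  S3: [7/32, 11/32, 9/64, 19/64]
P^3 =
  S0: [139/512, 65/256, 77/512, 83/256]
  S1: [31/128, 71/256, 79/512, 167/512]
  S2: [133/512, 137/512, 77/512, 165/512]
  S3: [121/512, 31/128, 43/256, 181/512]
P^4 =
  S0: [505/2048, 1083/4096, 321/2048, 1361/4096]
  S1: [1013/4096, 521/2048, 327/2048, 1387/4096]
  S2: [1007/4096, 1065/4096, 649/4096, 1375/4096]
  S3: [1055/4096, 1047/4096, 159/1024, 679/2048]
P^5 =
  S0: [8179/32768, 4205/16384, 5179/32768, 1375/4096]
  S1: [8257/32768, 8443/32768, 2569/16384, 5465/16384]
  S2: [8221/32768, 8415/32768, 5161/32768, 10971/32768]
  S3: [4085/16384, 8533/32768, 5143/32768, 5461/16384]

(P^5)[S0 -> S3] = 1375/4096

Answer: 1375/4096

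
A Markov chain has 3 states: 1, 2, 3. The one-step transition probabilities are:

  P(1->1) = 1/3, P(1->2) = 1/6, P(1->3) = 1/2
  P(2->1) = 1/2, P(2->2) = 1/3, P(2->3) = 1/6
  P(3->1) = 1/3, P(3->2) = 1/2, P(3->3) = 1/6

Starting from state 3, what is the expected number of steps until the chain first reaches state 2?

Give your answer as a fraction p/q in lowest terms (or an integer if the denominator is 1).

Let h_i = expected steps to first reach 2 from state i.
Boundary: h_2 = 0.
First-step equations for the other states:
  h_1 = 1 + 1/3*h_1 + 1/6*h_2 + 1/2*h_3
  h_3 = 1 + 1/3*h_1 + 1/2*h_2 + 1/6*h_3

Substituting h_2 = 0 and rearranging gives the linear system (I - Q) h = 1:
  [2/3, -1/2] . (h_1, h_3) = 1
  [-1/3, 5/6] . (h_1, h_3) = 1

Solving yields:
  h_1 = 24/7
  h_3 = 18/7

Starting state is 3, so the expected hitting time is h_3 = 18/7.

Answer: 18/7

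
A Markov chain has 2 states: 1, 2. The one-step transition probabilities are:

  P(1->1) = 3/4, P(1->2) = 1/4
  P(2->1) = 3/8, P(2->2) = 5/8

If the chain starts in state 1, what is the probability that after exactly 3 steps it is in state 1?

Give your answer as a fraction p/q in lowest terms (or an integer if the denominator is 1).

Answer: 159/256

Derivation:
Computing P^3 by repeated multiplication:
P^1 =
  1: [3/4, 1/4]
  2: [3/8, 5/8]
P^2 =
  1: [21/32, 11/32]
  2: [33/64, 31/64]
P^3 =
  1: [159/256, 97/256]
  2: [291/512, 221/512]

(P^3)[1 -> 1] = 159/256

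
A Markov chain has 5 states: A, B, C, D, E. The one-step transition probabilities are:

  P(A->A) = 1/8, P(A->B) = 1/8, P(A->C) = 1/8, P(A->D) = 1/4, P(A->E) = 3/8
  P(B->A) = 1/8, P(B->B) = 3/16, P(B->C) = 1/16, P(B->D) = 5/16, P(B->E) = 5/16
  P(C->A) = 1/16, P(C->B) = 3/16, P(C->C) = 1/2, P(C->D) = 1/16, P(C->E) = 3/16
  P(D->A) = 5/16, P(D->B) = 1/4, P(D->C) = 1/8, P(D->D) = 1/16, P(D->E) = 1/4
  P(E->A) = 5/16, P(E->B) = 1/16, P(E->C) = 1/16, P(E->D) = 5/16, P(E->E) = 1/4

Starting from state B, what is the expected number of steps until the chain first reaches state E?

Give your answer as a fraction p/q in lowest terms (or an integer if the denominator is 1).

Answer: 6004/1741

Derivation:
Let h_i = expected steps to first reach E from state i.
Boundary: h_E = 0.
First-step equations for the other states:
  h_A = 1 + 1/8*h_A + 1/8*h_B + 1/8*h_C + 1/4*h_D + 3/8*h_E
  h_B = 1 + 1/8*h_A + 3/16*h_B + 1/16*h_C + 5/16*h_D + 5/16*h_E
  h_C = 1 + 1/16*h_A + 3/16*h_B + 1/2*h_C + 1/16*h_D + 3/16*h_E
  h_D = 1 + 5/16*h_A + 1/4*h_B + 1/8*h_C + 1/16*h_D + 1/4*h_E

Substituting h_E = 0 and rearranging gives the linear system (I - Q) h = 1:
  [7/8, -1/8, -1/8, -1/4] . (h_A, h_B, h_C, h_D) = 1
  [-1/8, 13/16, -1/16, -5/16] . (h_A, h_B, h_C, h_D) = 1
  [-1/16, -3/16, 1/2, -1/16] . (h_A, h_B, h_C, h_D) = 1
  [-5/16, -1/4, -1/8, 15/16] . (h_A, h_B, h_C, h_D) = 1

Solving yields:
  h_A = 5686/1741
  h_B = 6004/1741
  h_C = 7234/1741
  h_D = 6318/1741

Starting state is B, so the expected hitting time is h_B = 6004/1741.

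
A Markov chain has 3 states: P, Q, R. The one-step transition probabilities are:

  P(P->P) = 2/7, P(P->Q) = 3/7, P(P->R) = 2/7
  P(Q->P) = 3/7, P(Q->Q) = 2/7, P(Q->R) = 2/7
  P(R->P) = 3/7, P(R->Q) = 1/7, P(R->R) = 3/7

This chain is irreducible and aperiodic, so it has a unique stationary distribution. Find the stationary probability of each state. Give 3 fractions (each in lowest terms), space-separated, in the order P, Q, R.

The stationary distribution satisfies pi = pi * P, i.e.:
  pi_P = 2/7*pi_P + 3/7*pi_Q + 3/7*pi_R
  pi_Q = 3/7*pi_P + 2/7*pi_Q + 1/7*pi_R
  pi_R = 2/7*pi_P + 2/7*pi_Q + 3/7*pi_R
with normalization: pi_P + pi_Q + pi_R = 1.

Using the first 2 balance equations plus normalization, the linear system A*pi = b is:
  [-5/7, 3/7, 3/7] . pi = 0
  [3/7, -5/7, 1/7] . pi = 0
  [1, 1, 1] . pi = 1

Solving yields:
  pi_P = 3/8
  pi_Q = 7/24
  pi_R = 1/3

Verification (pi * P):
  3/8*2/7 + 7/24*3/7 + 1/3*3/7 = 3/8 = pi_P  (ok)
  3/8*3/7 + 7/24*2/7 + 1/3*1/7 = 7/24 = pi_Q  (ok)
  3/8*2/7 + 7/24*2/7 + 1/3*3/7 = 1/3 = pi_R  (ok)

Answer: 3/8 7/24 1/3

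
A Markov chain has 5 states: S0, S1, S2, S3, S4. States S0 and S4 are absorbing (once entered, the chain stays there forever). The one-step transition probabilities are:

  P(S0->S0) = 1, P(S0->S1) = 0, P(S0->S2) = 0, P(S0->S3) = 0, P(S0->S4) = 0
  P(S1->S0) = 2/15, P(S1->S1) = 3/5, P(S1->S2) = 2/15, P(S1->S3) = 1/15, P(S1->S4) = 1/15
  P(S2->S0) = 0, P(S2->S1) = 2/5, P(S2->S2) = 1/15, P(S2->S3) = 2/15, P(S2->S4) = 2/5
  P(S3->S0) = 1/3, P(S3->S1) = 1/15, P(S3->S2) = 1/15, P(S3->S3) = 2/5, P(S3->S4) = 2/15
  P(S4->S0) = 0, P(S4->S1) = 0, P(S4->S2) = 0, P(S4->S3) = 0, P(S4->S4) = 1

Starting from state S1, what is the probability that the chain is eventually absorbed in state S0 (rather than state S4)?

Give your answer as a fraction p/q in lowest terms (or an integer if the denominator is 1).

Let a_i = P(absorbed in S0 | start in state i).
Boundary conditions: a_S0 = 1, a_S4 = 0.
For each transient state i, a_i = sum_j P(i->j) * a_j:
  a_S1 = 2/15*a_S0 + 3/5*a_S1 + 2/15*a_S2 + 1/15*a_S3 + 1/15*a_S4
  a_S2 = 0*a_S0 + 2/5*a_S1 + 1/15*a_S2 + 2/15*a_S3 + 2/5*a_S4
  a_S3 = 1/3*a_S0 + 1/15*a_S1 + 1/15*a_S2 + 2/5*a_S3 + 2/15*a_S4

Substituting a_S0 = 1 and a_S4 = 0, rearrange to (I - Q) a = r where r[i] = P(i -> S0):
  [2/5, -2/15, -1/15] . (a_S1, a_S2, a_S3) = 2/15
  [-2/5, 14/15, -2/15] . (a_S1, a_S2, a_S3) = 0
  [-1/15, -1/15, 3/5] . (a_S1, a_S2, a_S3) = 1/3

Solving yields:
  a_S1 = 169/306
  a_S2 = 101/306
  a_S3 = 100/153

Starting state is S1, so the absorption probability is a_S1 = 169/306.

Answer: 169/306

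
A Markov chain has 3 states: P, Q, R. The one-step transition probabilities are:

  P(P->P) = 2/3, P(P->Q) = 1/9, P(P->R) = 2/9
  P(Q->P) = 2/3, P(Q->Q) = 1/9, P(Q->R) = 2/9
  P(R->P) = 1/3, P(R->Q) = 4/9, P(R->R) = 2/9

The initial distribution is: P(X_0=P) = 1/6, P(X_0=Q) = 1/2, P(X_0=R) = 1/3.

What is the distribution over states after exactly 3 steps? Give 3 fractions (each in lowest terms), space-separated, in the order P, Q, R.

Answer: 16/27 5/27 2/9

Derivation:
Propagating the distribution step by step (d_{t+1} = d_t * P):
d_0 = (P=1/6, Q=1/2, R=1/3)
  d_1[P] = 1/6*2/3 + 1/2*2/3 + 1/3*1/3 = 5/9
  d_1[Q] = 1/6*1/9 + 1/2*1/9 + 1/3*4/9 = 2/9
  d_1[R] = 1/6*2/9 + 1/2*2/9 + 1/3*2/9 = 2/9
d_1 = (P=5/9, Q=2/9, R=2/9)
  d_2[P] = 5/9*2/3 + 2/9*2/3 + 2/9*1/3 = 16/27
  d_2[Q] = 5/9*1/9 + 2/9*1/9 + 2/9*4/9 = 5/27
  d_2[R] = 5/9*2/9 + 2/9*2/9 + 2/9*2/9 = 2/9
d_2 = (P=16/27, Q=5/27, R=2/9)
  d_3[P] = 16/27*2/3 + 5/27*2/3 + 2/9*1/3 = 16/27
  d_3[Q] = 16/27*1/9 + 5/27*1/9 + 2/9*4/9 = 5/27
  d_3[R] = 16/27*2/9 + 5/27*2/9 + 2/9*2/9 = 2/9
d_3 = (P=16/27, Q=5/27, R=2/9)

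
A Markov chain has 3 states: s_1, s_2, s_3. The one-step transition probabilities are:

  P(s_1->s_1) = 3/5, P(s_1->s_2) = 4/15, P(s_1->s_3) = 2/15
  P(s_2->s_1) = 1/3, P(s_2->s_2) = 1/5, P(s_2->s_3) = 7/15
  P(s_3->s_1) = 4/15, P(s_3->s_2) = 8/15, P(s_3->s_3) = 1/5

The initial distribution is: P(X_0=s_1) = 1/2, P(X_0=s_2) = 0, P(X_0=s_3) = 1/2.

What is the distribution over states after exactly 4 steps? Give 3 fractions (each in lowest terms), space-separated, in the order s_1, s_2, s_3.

Propagating the distribution step by step (d_{t+1} = d_t * P):
d_0 = (s_1=1/2, s_2=0, s_3=1/2)
  d_1[s_1] = 1/2*3/5 + 0*1/3 + 1/2*4/15 = 13/30
  d_1[s_2] = 1/2*4/15 + 0*1/5 + 1/2*8/15 = 2/5
  d_1[s_3] = 1/2*2/15 + 0*7/15 + 1/2*1/5 = 1/6
d_1 = (s_1=13/30, s_2=2/5, s_3=1/6)
  d_2[s_1] = 13/30*3/5 + 2/5*1/3 + 1/6*4/15 = 197/450
  d_2[s_2] = 13/30*4/15 + 2/5*1/5 + 1/6*8/15 = 64/225
  d_2[s_3] = 13/30*2/15 + 2/5*7/15 + 1/6*1/5 = 5/18
d_2 = (s_1=197/450, s_2=64/225, s_3=5/18)
  d_3[s_1] = 197/450*3/5 + 64/225*1/3 + 5/18*4/15 = 971/2250
  d_3[s_2] = 197/450*4/15 + 64/225*1/5 + 5/18*8/15 = 362/1125
  d_3[s_3] = 197/450*2/15 + 64/225*7/15 + 5/18*1/5 = 37/150
d_3 = (s_1=971/2250, s_2=362/1125, s_3=37/150)
  d_4[s_1] = 971/2250*3/5 + 362/1125*1/3 + 37/150*4/15 = 14579/33750
  d_4[s_2] = 971/2250*4/15 + 362/1125*1/5 + 37/150*8/15 = 5248/16875
  d_4[s_3] = 971/2250*2/15 + 362/1125*7/15 + 37/150*1/5 = 347/1350
d_4 = (s_1=14579/33750, s_2=5248/16875, s_3=347/1350)

Answer: 14579/33750 5248/16875 347/1350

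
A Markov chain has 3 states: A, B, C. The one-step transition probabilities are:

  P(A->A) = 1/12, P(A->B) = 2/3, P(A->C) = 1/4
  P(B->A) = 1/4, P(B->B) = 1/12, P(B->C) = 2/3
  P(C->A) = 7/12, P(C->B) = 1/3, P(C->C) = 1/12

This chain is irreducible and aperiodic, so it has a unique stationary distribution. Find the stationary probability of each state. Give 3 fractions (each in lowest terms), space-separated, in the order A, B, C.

The stationary distribution satisfies pi = pi * P, i.e.:
  pi_A = 1/12*pi_A + 1/4*pi_B + 7/12*pi_C
  pi_B = 2/3*pi_A + 1/12*pi_B + 1/3*pi_C
  pi_C = 1/4*pi_A + 2/3*pi_B + 1/12*pi_C
with normalization: pi_A + pi_B + pi_C = 1.

Using the first 2 balance equations plus normalization, the linear system A*pi = b is:
  [-11/12, 1/4, 7/12] . pi = 0
  [2/3, -11/12, 1/3] . pi = 0
  [1, 1, 1] . pi = 1

Solving yields:
  pi_A = 89/286
  pi_B = 50/143
  pi_C = 97/286

Verification (pi * P):
  89/286*1/12 + 50/143*1/4 + 97/286*7/12 = 89/286 = pi_A  (ok)
  89/286*2/3 + 50/143*1/12 + 97/286*1/3 = 50/143 = pi_B  (ok)
  89/286*1/4 + 50/143*2/3 + 97/286*1/12 = 97/286 = pi_C  (ok)

Answer: 89/286 50/143 97/286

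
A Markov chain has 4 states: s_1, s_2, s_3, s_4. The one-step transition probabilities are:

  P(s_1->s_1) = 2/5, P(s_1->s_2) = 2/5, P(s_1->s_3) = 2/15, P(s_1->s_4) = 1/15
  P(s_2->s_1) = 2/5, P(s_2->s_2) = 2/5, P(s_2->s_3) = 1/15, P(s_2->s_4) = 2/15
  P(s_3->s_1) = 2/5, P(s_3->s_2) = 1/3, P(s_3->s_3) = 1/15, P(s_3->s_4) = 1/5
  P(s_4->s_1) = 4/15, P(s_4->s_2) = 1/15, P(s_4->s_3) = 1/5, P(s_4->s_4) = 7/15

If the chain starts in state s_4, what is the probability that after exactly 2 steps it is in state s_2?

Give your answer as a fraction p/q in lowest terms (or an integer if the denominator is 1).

Computing P^2 by repeated multiplication:
P^1 =
  s_1: [2/5, 2/5, 2/15, 1/15]
  s_2: [2/5, 2/5, 1/15, 2/15]
  s_3: [2/5, 1/3, 1/15, 1/5]
  s_4: [4/15, 1/15, 1/5, 7/15]
P^2 =
  s_1: [88/225, 83/225, 23/225, 31/225]
  s_2: [86/225, 79/225, 1/9, 7/45]
  s_3: [28/75, 74/225, 3/25, 8/45]
  s_4: [76/225, 52/225, 11/75, 64/225]

(P^2)[s_4 -> s_2] = 52/225

Answer: 52/225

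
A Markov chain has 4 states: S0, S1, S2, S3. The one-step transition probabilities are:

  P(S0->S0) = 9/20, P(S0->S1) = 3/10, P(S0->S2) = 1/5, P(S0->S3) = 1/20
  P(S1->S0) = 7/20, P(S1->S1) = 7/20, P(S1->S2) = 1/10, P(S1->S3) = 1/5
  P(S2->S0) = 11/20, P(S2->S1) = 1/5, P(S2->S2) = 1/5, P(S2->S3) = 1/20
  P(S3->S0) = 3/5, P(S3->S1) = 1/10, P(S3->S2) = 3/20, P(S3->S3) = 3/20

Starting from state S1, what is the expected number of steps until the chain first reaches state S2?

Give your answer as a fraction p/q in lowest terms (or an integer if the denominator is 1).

Answer: 7860/1171

Derivation:
Let h_i = expected steps to first reach S2 from state i.
Boundary: h_S2 = 0.
First-step equations for the other states:
  h_S0 = 1 + 9/20*h_S0 + 3/10*h_S1 + 1/5*h_S2 + 1/20*h_S3
  h_S1 = 1 + 7/20*h_S0 + 7/20*h_S1 + 1/10*h_S2 + 1/5*h_S3
  h_S3 = 1 + 3/5*h_S0 + 1/10*h_S1 + 3/20*h_S2 + 3/20*h_S3

Substituting h_S2 = 0 and rearranging gives the linear system (I - Q) h = 1:
  [11/20, -3/10, -1/20] . (h_S0, h_S1, h_S3) = 1
  [-7/20, 13/20, -1/5] . (h_S0, h_S1, h_S3) = 1
  [-3/5, -1/10, 17/20] . (h_S0, h_S1, h_S3) = 1

Solving yields:
  h_S0 = 7080/1171
  h_S1 = 7860/1171
  h_S3 = 7300/1171

Starting state is S1, so the expected hitting time is h_S1 = 7860/1171.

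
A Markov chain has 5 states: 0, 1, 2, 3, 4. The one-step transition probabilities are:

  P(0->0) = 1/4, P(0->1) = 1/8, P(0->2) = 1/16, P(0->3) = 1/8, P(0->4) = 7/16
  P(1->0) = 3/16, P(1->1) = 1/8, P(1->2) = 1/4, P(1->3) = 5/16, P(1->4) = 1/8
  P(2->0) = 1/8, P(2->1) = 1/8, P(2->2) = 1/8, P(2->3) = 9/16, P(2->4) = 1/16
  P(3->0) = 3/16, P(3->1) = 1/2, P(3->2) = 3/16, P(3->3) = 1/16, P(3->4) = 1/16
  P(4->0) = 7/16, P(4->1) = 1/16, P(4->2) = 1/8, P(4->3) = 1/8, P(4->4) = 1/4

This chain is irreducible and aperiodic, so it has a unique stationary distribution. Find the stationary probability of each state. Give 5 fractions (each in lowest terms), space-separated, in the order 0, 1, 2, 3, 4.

Answer: 16205/66203 12691/66203 9726/66203 14033/66203 13548/66203

Derivation:
The stationary distribution satisfies pi = pi * P, i.e.:
  pi_0 = 1/4*pi_0 + 3/16*pi_1 + 1/8*pi_2 + 3/16*pi_3 + 7/16*pi_4
  pi_1 = 1/8*pi_0 + 1/8*pi_1 + 1/8*pi_2 + 1/2*pi_3 + 1/16*pi_4
  pi_2 = 1/16*pi_0 + 1/4*pi_1 + 1/8*pi_2 + 3/16*pi_3 + 1/8*pi_4
  pi_3 = 1/8*pi_0 + 5/16*pi_1 + 9/16*pi_2 + 1/16*pi_3 + 1/8*pi_4
  pi_4 = 7/16*pi_0 + 1/8*pi_1 + 1/16*pi_2 + 1/16*pi_3 + 1/4*pi_4
with normalization: pi_0 + pi_1 + pi_2 + pi_3 + pi_4 = 1.

Using the first 4 balance equations plus normalization, the linear system A*pi = b is:
  [-3/4, 3/16, 1/8, 3/16, 7/16] . pi = 0
  [1/8, -7/8, 1/8, 1/2, 1/16] . pi = 0
  [1/16, 1/4, -7/8, 3/16, 1/8] . pi = 0
  [1/8, 5/16, 9/16, -15/16, 1/8] . pi = 0
  [1, 1, 1, 1, 1] . pi = 1

Solving yields:
  pi_0 = 16205/66203
  pi_1 = 12691/66203
  pi_2 = 9726/66203
  pi_3 = 14033/66203
  pi_4 = 13548/66203

Verification (pi * P):
  16205/66203*1/4 + 12691/66203*3/16 + 9726/66203*1/8 + 14033/66203*3/16 + 13548/66203*7/16 = 16205/66203 = pi_0  (ok)
  16205/66203*1/8 + 12691/66203*1/8 + 9726/66203*1/8 + 14033/66203*1/2 + 13548/66203*1/16 = 12691/66203 = pi_1  (ok)
  16205/66203*1/16 + 12691/66203*1/4 + 9726/66203*1/8 + 14033/66203*3/16 + 13548/66203*1/8 = 9726/66203 = pi_2  (ok)
  16205/66203*1/8 + 12691/66203*5/16 + 9726/66203*9/16 + 14033/66203*1/16 + 13548/66203*1/8 = 14033/66203 = pi_3  (ok)
  16205/66203*7/16 + 12691/66203*1/8 + 9726/66203*1/16 + 14033/66203*1/16 + 13548/66203*1/4 = 13548/66203 = pi_4  (ok)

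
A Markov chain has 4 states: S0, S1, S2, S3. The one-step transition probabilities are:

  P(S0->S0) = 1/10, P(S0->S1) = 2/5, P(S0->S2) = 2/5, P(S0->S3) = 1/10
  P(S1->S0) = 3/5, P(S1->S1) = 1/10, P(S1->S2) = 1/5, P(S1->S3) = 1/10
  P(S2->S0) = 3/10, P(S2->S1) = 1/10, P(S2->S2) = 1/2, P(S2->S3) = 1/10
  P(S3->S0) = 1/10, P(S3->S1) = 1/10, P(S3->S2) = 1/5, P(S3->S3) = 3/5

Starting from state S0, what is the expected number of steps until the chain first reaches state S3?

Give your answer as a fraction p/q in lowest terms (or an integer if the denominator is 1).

Let h_i = expected steps to first reach S3 from state i.
Boundary: h_S3 = 0.
First-step equations for the other states:
  h_S0 = 1 + 1/10*h_S0 + 2/5*h_S1 + 2/5*h_S2 + 1/10*h_S3
  h_S1 = 1 + 3/5*h_S0 + 1/10*h_S1 + 1/5*h_S2 + 1/10*h_S3
  h_S2 = 1 + 3/10*h_S0 + 1/10*h_S1 + 1/2*h_S2 + 1/10*h_S3

Substituting h_S3 = 0 and rearranging gives the linear system (I - Q) h = 1:
  [9/10, -2/5, -2/5] . (h_S0, h_S1, h_S2) = 1
  [-3/5, 9/10, -1/5] . (h_S0, h_S1, h_S2) = 1
  [-3/10, -1/10, 1/2] . (h_S0, h_S1, h_S2) = 1

Solving yields:
  h_S0 = 10
  h_S1 = 10
  h_S2 = 10

Starting state is S0, so the expected hitting time is h_S0 = 10.

Answer: 10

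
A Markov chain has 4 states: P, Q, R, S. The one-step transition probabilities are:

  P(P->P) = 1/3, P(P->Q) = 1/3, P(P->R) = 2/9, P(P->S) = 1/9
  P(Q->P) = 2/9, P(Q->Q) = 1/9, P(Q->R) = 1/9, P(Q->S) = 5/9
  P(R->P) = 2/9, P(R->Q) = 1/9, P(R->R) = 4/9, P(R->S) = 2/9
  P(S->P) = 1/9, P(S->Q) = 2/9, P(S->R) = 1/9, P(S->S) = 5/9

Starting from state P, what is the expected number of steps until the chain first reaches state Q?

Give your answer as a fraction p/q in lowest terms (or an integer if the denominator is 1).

Let h_i = expected steps to first reach Q from state i.
Boundary: h_Q = 0.
First-step equations for the other states:
  h_P = 1 + 1/3*h_P + 1/3*h_Q + 2/9*h_R + 1/9*h_S
  h_R = 1 + 2/9*h_P + 1/9*h_Q + 4/9*h_R + 2/9*h_S
  h_S = 1 + 1/9*h_P + 2/9*h_Q + 1/9*h_R + 5/9*h_S

Substituting h_Q = 0 and rearranging gives the linear system (I - Q) h = 1:
  [2/3, -2/9, -1/9] . (h_P, h_R, h_S) = 1
  [-2/9, 5/9, -2/9] . (h_P, h_R, h_S) = 1
  [-1/9, -1/9, 4/9] . (h_P, h_R, h_S) = 1

Solving yields:
  h_P = 4
  h_R = 47/9
  h_S = 41/9

Starting state is P, so the expected hitting time is h_P = 4.

Answer: 4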